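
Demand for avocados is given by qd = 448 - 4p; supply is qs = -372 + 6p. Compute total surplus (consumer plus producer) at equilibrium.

Equilibrium: 448 - 4p = -372 + 6p gives p* = 82, q* = 120.
Demand choke price: p = 112; supply starts at p = 62.
CS = ½(112 − 82)(120) = 1800; PS = ½(82 − 62)(120) = 1200.

Total surplus = 3000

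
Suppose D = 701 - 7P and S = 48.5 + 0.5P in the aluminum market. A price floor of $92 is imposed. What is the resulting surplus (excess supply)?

Equilibrium price would be P* = 87, so the floor at 92 binds.
At P = 92: D = 57, S = 94.5.
Surplus = 94.5 − 57 = 37.5.

Surplus = 37.5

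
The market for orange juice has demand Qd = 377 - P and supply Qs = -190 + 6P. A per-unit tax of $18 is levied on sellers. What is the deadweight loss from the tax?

Pre-tax equilibrium: P* = 81, Q* = 296.
Tax on sellers shifts supply to Qs = -190 + 6(P − 18) = -298 + 6P.
377 - P = -298 + 6P gives buyer price Pb = 675/7; sellers receive Ps = 675/7 − 18 = 549/7.
New quantity: Q = 377 − 1(675/7) = 1964/7.
DWL = ½ × 18 × (296 − 1964/7) = 972/7.

Deadweight loss = 972/7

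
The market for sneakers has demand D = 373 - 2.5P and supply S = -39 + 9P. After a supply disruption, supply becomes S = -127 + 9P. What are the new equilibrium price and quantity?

Original equilibrium: P* = 824/23, Q* = 6519/23.
New equilibrium: 373 - 2.5P = -127 + 9P, so 500 = 11.5P and P' = 1000/23; Q' = 373 − 2.5(1000/23) = 6079/23.

P' = 1000/23, Q' = 6079/23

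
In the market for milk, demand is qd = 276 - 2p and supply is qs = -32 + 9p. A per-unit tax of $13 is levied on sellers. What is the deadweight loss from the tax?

Pre-tax equilibrium: p* = 28, q* = 220.
Tax on sellers shifts supply to qs = -32 + 9(p − 13) = -149 + 9p.
276 - 2p = -149 + 9p gives buyer price pb = 425/11; sellers receive ps = 425/11 − 13 = 282/11.
New quantity: q = 276 − 2(425/11) = 2186/11.
DWL = ½ × 13 × (220 − 2186/11) = 1521/11.

Deadweight loss = 1521/11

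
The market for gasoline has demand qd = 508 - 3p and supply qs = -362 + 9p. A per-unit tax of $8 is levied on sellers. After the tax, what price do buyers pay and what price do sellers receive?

Pre-tax equilibrium: p* = 72.5, q* = 290.5.
Tax on sellers shifts supply to qs = -362 + 9(p − 8) = -434 + 9p.
508 - 3p = -434 + 9p gives buyer price pb = 78.5; sellers receive ps = 78.5 − 8 = 70.5.
New quantity: q = 508 − 3(78.5) = 272.5.

Buyers pay $78.5, sellers receive $70.5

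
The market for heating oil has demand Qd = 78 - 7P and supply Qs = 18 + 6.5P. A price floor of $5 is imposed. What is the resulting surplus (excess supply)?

Surplus = 7.5

Equilibrium price would be P* = 40/9, so the floor at 5 binds.
At P = 5: Qd = 43, Qs = 50.5.
Surplus = 50.5 − 43 = 7.5.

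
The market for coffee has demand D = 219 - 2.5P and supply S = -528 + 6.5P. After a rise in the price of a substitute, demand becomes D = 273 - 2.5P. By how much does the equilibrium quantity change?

ΔQ = 39

Original equilibrium: P* = 83, Q* = 11.5.
New equilibrium: 273 - 2.5P = -528 + 6.5P, so 801 = 9P and P' = 89; Q' = 273 − 2.5(89) = 50.5.
Change in quantity: 50.5 − 11.5 = 39.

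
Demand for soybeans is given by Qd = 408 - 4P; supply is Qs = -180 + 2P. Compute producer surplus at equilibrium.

Equilibrium: 408 - 4P = -180 + 2P gives P* = 98, Q* = 16.
Supply starts at P = 90 (where Qs = 0).
PS = ½(98 − 90)(16) = 64.

Producer surplus = 64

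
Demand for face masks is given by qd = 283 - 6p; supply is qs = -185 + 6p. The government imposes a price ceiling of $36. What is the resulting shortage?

Equilibrium price would be p* = 39, so the ceiling at 36 binds.
At p = 36: qd = 283 − 6(36) = 67, qs = -185 + 6(36) = 31.
Shortage = 67 − 31 = 36.

Shortage = 36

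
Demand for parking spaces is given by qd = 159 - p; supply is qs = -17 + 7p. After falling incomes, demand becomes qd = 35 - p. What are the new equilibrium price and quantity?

Original equilibrium: p* = 22, q* = 137.
New equilibrium: 35 - p = -17 + 7p, so 52 = 8p and p' = 6.5; q' = 35 − 1(6.5) = 28.5.

p' = 6.5, q' = 28.5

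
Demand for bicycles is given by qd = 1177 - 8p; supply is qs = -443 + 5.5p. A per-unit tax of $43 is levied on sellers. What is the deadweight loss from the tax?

Deadweight loss = 81356/27

Pre-tax equilibrium: p* = 120, q* = 217.
Tax on sellers shifts supply to qs = -443 + 5.5(p − 43) = -679.5 + 5.5p.
1177 - 8p = -679.5 + 5.5p gives buyer price pb = 3713/27; sellers receive ps = 3713/27 − 43 = 2552/27.
New quantity: q = 1177 − 8(3713/27) = 2075/27.
DWL = ½ × 43 × (217 − 2075/27) = 81356/27.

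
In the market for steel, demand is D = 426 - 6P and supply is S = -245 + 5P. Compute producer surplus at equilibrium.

Equilibrium: 426 - 6P = -245 + 5P gives P* = 61, Q* = 60.
Supply starts at P = 49 (where S = 0).
PS = ½(61 − 49)(60) = 360.

Producer surplus = 360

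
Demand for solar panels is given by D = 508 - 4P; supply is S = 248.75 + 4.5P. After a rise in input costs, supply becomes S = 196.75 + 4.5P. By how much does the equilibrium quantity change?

Original equilibrium: P* = 30.5, Q* = 386.
New equilibrium: 508 - 4P = 196.75 + 4.5P, so 311.25 = 8.5P and P' = 1245/34; Q' = 508 − 4(1245/34) = 6146/17.
Change in quantity: 6146/17 − 386 = -416/17.

ΔQ = -416/17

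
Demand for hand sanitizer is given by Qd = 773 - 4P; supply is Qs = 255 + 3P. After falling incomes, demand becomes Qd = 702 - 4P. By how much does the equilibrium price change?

Original equilibrium: P* = 74, Q* = 477.
New equilibrium: 702 - 4P = 255 + 3P, so 447 = 7P and P' = 447/7; Q' = 702 − 4(447/7) = 3126/7.
Change in price: 447/7 − 74 = -71/7.

ΔP = -71/7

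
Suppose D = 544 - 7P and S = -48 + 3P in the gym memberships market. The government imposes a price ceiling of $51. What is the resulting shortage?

Shortage = 82

Equilibrium price would be P* = 59.2, so the ceiling at 51 binds.
At P = 51: D = 544 − 7(51) = 187, S = -48 + 3(51) = 105.
Shortage = 187 − 105 = 82.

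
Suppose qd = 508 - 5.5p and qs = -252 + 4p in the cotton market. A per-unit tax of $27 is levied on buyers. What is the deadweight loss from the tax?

Pre-tax equilibrium: p* = 80, q* = 68.
Tax on buyers shifts demand to qd = 508 − 5.5(p + 27) = 359.5 - 5.5p.
359.5 - 5.5p = -252 + 4p gives seller price ps = 1223/19; buyers pay pb = 1223/19 + 27 = 1736/19.
New quantity: q = 508 − 5.5(1736/19) = 104/19.
DWL = ½ × 27 × (68 − 104/19) = 16038/19.

Deadweight loss = 16038/19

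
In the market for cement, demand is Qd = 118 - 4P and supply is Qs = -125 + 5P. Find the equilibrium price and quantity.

P* = 27, Q* = 10

Set Qd = Qs: 118 - 4P = -125 + 5P.
243 = 9P, so P* = 27.
Q* = 118 − 4(27) = 10.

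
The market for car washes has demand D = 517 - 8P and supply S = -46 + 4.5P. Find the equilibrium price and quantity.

P* = 45.04, Q* = 156.68

Set D = S: 517 - 8P = -46 + 4.5P.
563 = 12.5P, so P* = 45.04.
Q* = 517 − 8(45.04) = 156.68.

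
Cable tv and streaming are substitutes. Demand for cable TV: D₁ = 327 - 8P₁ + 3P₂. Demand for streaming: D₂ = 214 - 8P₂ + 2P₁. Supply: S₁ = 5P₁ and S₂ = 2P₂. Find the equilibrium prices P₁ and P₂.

Market 1: 327 - 8P₁ + 3P₂ = 5P₁ → 13P₁ - 3P₂ = 327.
Market 2: 10P₂ - 2P₁ = 214.
Eliminating P₂: 10×(1) + 3×(2) gives 124P₁ = 3912, so P₁ = 978/31.
Back-substitute into (2): P₂ = (214 + 2×978/31) / 10 = 859/31.

P₁ = 978/31, P₂ = 859/31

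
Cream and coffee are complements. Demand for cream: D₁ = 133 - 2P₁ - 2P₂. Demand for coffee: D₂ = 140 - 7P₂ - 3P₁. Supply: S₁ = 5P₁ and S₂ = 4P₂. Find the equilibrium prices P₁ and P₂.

P₁ = 1183/71, P₂ = 581/71

Market 1: 133 - 2P₁ - 2P₂ = 5P₁ → 7P₁ + 2P₂ = 133.
Market 2: 11P₂ + 3P₁ = 140.
Eliminating P₂: 11×(1) − 2×(2) gives 71P₁ = 1183, so P₁ = 1183/71.
Back-substitute into (2): P₂ = (140 − 3×1183/71) / 11 = 581/71.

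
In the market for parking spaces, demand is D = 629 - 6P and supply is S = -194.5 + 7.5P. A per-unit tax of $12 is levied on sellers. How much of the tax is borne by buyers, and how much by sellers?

Buyers bear 20/3, sellers bear 16/3

Pre-tax equilibrium: P* = 61, Q* = 263.
Tax on sellers shifts supply to S = -194.5 + 7.5(P − 12) = -284.5 + 7.5P.
629 - 6P = -284.5 + 7.5P gives buyer price Pb = 203/3; sellers receive Ps = 203/3 − 12 = 167/3.
New quantity: Q = 629 − 6(203/3) = 223.
Buyer burden = 203/3 − 61 = 20/3; seller burden = 61 − 167/3 = 16/3.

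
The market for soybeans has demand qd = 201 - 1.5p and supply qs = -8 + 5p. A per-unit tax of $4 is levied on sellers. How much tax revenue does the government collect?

Pre-tax equilibrium: p* = 418/13, q* = 1986/13.
Tax on sellers shifts supply to qs = -8 + 5(p − 4) = -28 + 5p.
201 - 1.5p = -28 + 5p gives buyer price pb = 458/13; sellers receive ps = 458/13 − 4 = 406/13.
New quantity: q = 201 − 1.5(458/13) = 1926/13.
Revenue = 4 × 1926/13 = 7704/13.

Tax revenue = 7704/13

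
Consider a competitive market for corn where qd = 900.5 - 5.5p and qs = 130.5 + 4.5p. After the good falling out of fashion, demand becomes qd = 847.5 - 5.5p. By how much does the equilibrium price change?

Δp = -5.3

Original equilibrium: p* = 77, q* = 477.
New equilibrium: 847.5 - 5.5p = 130.5 + 4.5p, so 717 = 10p and p' = 71.7; q' = 847.5 − 5.5(71.7) = 453.15.
Change in price: 71.7 − 77 = -5.3.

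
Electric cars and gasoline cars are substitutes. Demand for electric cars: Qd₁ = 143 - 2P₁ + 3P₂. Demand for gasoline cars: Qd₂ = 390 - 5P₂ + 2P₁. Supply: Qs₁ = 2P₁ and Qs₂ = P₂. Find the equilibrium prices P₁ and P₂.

Market 1: 143 - 2P₁ + 3P₂ = 2P₁ → 4P₁ - 3P₂ = 143.
Market 2: 6P₂ - 2P₁ = 390.
Eliminating P₂: 6×(1) + 3×(2) gives 18P₁ = 2028, so P₁ = 338/3.
Back-substitute into (2): P₂ = (390 + 2×338/3) / 6 = 923/9.

P₁ = 338/3, P₂ = 923/9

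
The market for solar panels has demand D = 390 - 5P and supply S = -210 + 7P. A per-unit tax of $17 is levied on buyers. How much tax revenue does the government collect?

Pre-tax equilibrium: P* = 50, Q* = 140.
Tax on buyers shifts demand to D = 390 − 5(P + 17) = 305 - 5P.
305 - 5P = -210 + 7P gives seller price Ps = 515/12; buyers pay Pb = 515/12 + 17 = 719/12.
New quantity: Q = 390 − 5(719/12) = 1085/12.
Revenue = 17 × 1085/12 = 18445/12.

Tax revenue = 18445/12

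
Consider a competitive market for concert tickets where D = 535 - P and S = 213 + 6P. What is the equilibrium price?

Set D = S: 535 - P = 213 + 6P.
322 = 7P, so P* = 46.
Q* = 535 − 1(46) = 489.

P* = 46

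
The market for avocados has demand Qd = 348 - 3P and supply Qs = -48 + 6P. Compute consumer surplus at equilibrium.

Equilibrium: 348 - 3P = -48 + 6P gives P* = 44, Q* = 216.
Demand choke price (Qd = 0): P = 116.
CS = ½(116 − 44)(216) = 7776.

Consumer surplus = 7776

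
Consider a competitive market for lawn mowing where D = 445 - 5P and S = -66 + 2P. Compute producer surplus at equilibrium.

Producer surplus = 1600

Equilibrium: 445 - 5P = -66 + 2P gives P* = 73, Q* = 80.
Supply starts at P = 33 (where S = 0).
PS = ½(73 − 33)(80) = 1600.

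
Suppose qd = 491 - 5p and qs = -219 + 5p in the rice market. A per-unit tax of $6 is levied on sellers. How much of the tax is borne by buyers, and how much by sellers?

Pre-tax equilibrium: p* = 71, q* = 136.
Tax on sellers shifts supply to qs = -219 + 5(p − 6) = -249 + 5p.
491 - 5p = -249 + 5p gives buyer price pb = 74; sellers receive ps = 74 − 6 = 68.
New quantity: q = 491 − 5(74) = 121.
Buyer burden = 74 − 71 = 3; seller burden = 71 − 68 = 3.

Buyers bear $3, sellers bear $3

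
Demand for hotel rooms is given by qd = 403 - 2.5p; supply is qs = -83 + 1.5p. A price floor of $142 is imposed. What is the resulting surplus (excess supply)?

Equilibrium price would be p* = 121.5, so the floor at 142 binds.
At p = 142: qd = 48, qs = 130.
Surplus = 130 − 48 = 82.

Surplus = 82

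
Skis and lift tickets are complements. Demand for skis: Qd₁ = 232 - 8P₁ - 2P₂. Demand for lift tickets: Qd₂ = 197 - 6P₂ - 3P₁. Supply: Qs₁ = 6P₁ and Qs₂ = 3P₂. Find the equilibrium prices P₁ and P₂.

P₁ = 847/60, P₂ = 1031/60

Market 1: 232 - 8P₁ - 2P₂ = 6P₁ → 14P₁ + 2P₂ = 232.
Market 2: 9P₂ + 3P₁ = 197.
Eliminating P₂: 9×(1) − 2×(2) gives 120P₁ = 1694, so P₁ = 847/60.
Back-substitute into (2): P₂ = (197 − 3×847/60) / 9 = 1031/60.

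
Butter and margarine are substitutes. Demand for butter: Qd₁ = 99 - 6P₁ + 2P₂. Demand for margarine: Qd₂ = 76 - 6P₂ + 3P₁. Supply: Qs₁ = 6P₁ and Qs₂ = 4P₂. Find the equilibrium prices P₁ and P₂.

Market 1: 99 - 6P₁ + 2P₂ = 6P₁ → 12P₁ - 2P₂ = 99.
Market 2: 10P₂ - 3P₁ = 76.
Eliminating P₂: 10×(1) + 2×(2) gives 114P₁ = 1142, so P₁ = 571/57.
Back-substitute into (2): P₂ = (76 + 3×571/57) / 10 = 403/38.

P₁ = 571/57, P₂ = 403/38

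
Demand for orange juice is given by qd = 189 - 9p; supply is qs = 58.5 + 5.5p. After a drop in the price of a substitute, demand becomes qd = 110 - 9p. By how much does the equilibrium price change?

Original equilibrium: p* = 9, q* = 108.
New equilibrium: 110 - 9p = 58.5 + 5.5p, so 51.5 = 14.5p and p' = 103/29; q' = 110 − 9(103/29) = 2263/29.
Change in price: 103/29 − 9 = -158/29.

Δp = -158/29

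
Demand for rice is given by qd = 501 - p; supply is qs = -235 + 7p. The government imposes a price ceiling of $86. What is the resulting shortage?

Shortage = 48

Equilibrium price would be p* = 92, so the ceiling at 86 binds.
At p = 86: qd = 501 − 1(86) = 415, qs = -235 + 7(86) = 367.
Shortage = 415 − 367 = 48.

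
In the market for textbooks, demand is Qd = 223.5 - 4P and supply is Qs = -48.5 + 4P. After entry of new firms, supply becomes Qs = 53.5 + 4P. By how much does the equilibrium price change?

ΔP = -12.75

Original equilibrium: P* = 34, Q* = 87.5.
New equilibrium: 223.5 - 4P = 53.5 + 4P, so 170 = 8P and P' = 21.25; Q' = 223.5 − 4(21.25) = 138.5.
Change in price: 21.25 − 34 = -12.75.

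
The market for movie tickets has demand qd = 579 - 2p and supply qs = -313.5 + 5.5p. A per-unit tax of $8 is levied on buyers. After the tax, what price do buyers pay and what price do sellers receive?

Pre-tax equilibrium: p* = 119, q* = 341.
Tax on buyers shifts demand to qd = 579 − 2(p + 8) = 563 - 2p.
563 - 2p = -313.5 + 5.5p gives seller price ps = 1753/15; buyers pay pb = 1753/15 + 8 = 1873/15.
New quantity: q = 579 − 2(1873/15) = 4939/15.

Buyers pay 1873/15, sellers receive 1753/15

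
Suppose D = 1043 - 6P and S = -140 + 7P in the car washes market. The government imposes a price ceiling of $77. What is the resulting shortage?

Shortage = 182

Equilibrium price would be P* = 91, so the ceiling at 77 binds.
At P = 77: D = 1043 − 6(77) = 581, S = -140 + 7(77) = 399.
Shortage = 581 − 399 = 182.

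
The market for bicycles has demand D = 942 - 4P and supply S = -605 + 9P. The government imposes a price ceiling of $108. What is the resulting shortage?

Equilibrium price would be P* = 119, so the ceiling at 108 binds.
At P = 108: D = 942 − 4(108) = 510, S = -605 + 9(108) = 367.
Shortage = 510 − 367 = 143.

Shortage = 143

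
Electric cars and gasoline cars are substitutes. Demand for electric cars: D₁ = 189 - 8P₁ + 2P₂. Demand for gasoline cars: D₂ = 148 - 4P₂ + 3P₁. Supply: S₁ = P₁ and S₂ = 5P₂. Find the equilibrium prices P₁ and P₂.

P₁ = 1997/75, P₂ = 25.32

Market 1: 189 - 8P₁ + 2P₂ = P₁ → 9P₁ - 2P₂ = 189.
Market 2: 9P₂ - 3P₁ = 148.
Eliminating P₂: 9×(1) + 2×(2) gives 75P₁ = 1997, so P₁ = 1997/75.
Back-substitute into (2): P₂ = (148 + 3×1997/75) / 9 = 25.32.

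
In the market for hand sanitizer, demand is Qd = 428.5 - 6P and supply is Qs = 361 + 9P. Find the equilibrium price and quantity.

Set Qd = Qs: 428.5 - 6P = 361 + 9P.
67.5 = 15P, so P* = 4.5.
Q* = 428.5 − 6(4.5) = 401.5.

P* = 4.5, Q* = 401.5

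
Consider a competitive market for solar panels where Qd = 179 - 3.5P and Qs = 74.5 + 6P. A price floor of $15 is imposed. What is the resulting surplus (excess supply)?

Equilibrium price would be P* = 11, so the floor at 15 binds.
At P = 15: Qd = 126.5, Qs = 164.5.
Surplus = 164.5 − 126.5 = 38.

Surplus = 38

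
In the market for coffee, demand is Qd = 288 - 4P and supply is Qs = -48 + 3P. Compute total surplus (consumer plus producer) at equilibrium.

Total surplus = 2688

Equilibrium: 288 - 4P = -48 + 3P gives P* = 48, Q* = 96.
Demand choke price: P = 72; supply starts at P = 16.
CS = ½(72 − 48)(96) = 1152; PS = ½(48 − 16)(96) = 1536.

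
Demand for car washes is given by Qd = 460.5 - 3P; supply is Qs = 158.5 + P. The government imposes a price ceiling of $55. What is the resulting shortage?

Shortage = 82

Equilibrium price would be P* = 75.5, so the ceiling at 55 binds.
At P = 55: Qd = 460.5 − 3(55) = 295.5, Qs = 158.5 + 1(55) = 213.5.
Shortage = 295.5 − 213.5 = 82.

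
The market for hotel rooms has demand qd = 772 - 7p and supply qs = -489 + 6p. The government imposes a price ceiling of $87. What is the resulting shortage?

Shortage = 130

Equilibrium price would be p* = 97, so the ceiling at 87 binds.
At p = 87: qd = 772 − 7(87) = 163, qs = -489 + 6(87) = 33.
Shortage = 163 − 33 = 130.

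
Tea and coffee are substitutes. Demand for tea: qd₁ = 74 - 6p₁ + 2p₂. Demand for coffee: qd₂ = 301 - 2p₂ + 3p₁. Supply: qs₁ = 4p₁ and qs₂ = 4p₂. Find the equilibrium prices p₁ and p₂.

Market 1: 74 - 6p₁ + 2p₂ = 4p₁ → 10p₁ - 2p₂ = 74.
Market 2: 6p₂ - 3p₁ = 301.
Eliminating p₂: 6×(1) + 2×(2) gives 54p₁ = 1046, so p₁ = 523/27.
Back-substitute into (2): p₂ = (301 + 3×523/27) / 6 = 1616/27.

p₁ = 523/27, p₂ = 1616/27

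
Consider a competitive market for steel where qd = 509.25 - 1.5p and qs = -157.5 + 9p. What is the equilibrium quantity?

q* = 414

Set qd = qs: 509.25 - 1.5p = -157.5 + 9p.
666.75 = 10.5p, so p* = 63.5.
q* = 509.25 − 1.5(63.5) = 414.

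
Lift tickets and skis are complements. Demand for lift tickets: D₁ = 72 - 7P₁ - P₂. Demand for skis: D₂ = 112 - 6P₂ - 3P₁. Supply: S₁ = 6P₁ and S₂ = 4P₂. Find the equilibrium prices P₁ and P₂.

Market 1: 72 - 7P₁ - P₂ = 6P₁ → 13P₁ + P₂ = 72.
Market 2: 10P₂ + 3P₁ = 112.
Eliminating P₂: 10×(1) − 1×(2) gives 127P₁ = 608, so P₁ = 608/127.
Back-substitute into (2): P₂ = (112 − 3×608/127) / 10 = 1240/127.

P₁ = 608/127, P₂ = 1240/127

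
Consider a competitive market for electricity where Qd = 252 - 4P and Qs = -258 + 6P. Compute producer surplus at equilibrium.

Producer surplus = 192

Equilibrium: 252 - 4P = -258 + 6P gives P* = 51, Q* = 48.
Supply starts at P = 43 (where Qs = 0).
PS = ½(51 − 43)(48) = 192.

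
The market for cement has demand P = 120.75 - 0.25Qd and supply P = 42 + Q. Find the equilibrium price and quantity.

Set the two price expressions equal: 120.75 - 0.25Q = 42 + Q.
78.75 = 1.25Q, so Q* = 63.
P* = 120.75 − (0.25)(63) = 105.

P* = 105, Q* = 63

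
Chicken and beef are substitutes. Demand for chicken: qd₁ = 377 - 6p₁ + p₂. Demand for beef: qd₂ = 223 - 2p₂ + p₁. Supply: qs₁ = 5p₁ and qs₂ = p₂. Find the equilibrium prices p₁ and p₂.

p₁ = 42.3125, p₂ = 88.4375

Market 1: 377 - 6p₁ + p₂ = 5p₁ → 11p₁ - p₂ = 377.
Market 2: 3p₂ - p₁ = 223.
Eliminating p₂: 3×(1) + 1×(2) gives 32p₁ = 1354, so p₁ = 42.3125.
Back-substitute into (2): p₂ = (223 + 1×42.3125) / 3 = 88.4375.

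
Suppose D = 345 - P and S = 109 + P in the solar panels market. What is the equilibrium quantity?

Q* = 227

Set D = S: 345 - P = 109 + P.
236 = 2P, so P* = 118.
Q* = 345 − 1(118) = 227.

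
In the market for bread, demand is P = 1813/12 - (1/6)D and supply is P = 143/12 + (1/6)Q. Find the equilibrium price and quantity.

P* = 81.5, Q* = 417.5

Set the two price expressions equal: 1813/12 - (1/6)Q = 143/12 + (1/6)Q.
835/6 = (1/3)Q, so Q* = 417.5.
P* = 1813/12 − (1/6)(417.5) = 81.5.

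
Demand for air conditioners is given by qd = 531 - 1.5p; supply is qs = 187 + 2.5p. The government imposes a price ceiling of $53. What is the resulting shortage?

Equilibrium price would be p* = 86, so the ceiling at 53 binds.
At p = 53: qd = 531 − 1.5(53) = 451.5, qs = 187 + 2.5(53) = 319.5.
Shortage = 451.5 − 319.5 = 132.

Shortage = 132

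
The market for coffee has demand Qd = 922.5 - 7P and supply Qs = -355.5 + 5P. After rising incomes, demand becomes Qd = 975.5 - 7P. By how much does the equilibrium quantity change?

ΔQ = 265/12

Original equilibrium: P* = 106.5, Q* = 177.
New equilibrium: 975.5 - 7P = -355.5 + 5P, so 1331 = 12P and P' = 1331/12; Q' = 975.5 − 7(1331/12) = 2389/12.
Change in quantity: 2389/12 − 177 = 265/12.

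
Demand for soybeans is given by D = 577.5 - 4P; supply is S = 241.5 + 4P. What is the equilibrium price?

Set D = S: 577.5 - 4P = 241.5 + 4P.
336 = 8P, so P* = 42.
Q* = 577.5 − 4(42) = 409.5.

P* = 42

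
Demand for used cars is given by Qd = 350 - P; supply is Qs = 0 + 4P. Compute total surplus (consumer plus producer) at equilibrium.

Total surplus = 49000

Equilibrium: 350 - P = 0 + 4P gives P* = 70, Q* = 280.
Demand choke price: P = 350; supply starts at P = 0.
CS = ½(350 − 70)(280) = 39200; PS = ½(70 − 0)(280) = 9800.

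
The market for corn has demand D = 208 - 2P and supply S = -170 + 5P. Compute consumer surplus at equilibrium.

Consumer surplus = 2500

Equilibrium: 208 - 2P = -170 + 5P gives P* = 54, Q* = 100.
Demand choke price (D = 0): P = 104.
CS = ½(104 − 54)(100) = 2500.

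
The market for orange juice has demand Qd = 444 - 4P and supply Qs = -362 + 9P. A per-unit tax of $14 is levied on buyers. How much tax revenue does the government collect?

Pre-tax equilibrium: P* = 62, Q* = 196.
Tax on buyers shifts demand to Qd = 444 − 4(P + 14) = 388 - 4P.
388 - 4P = -362 + 9P gives seller price Ps = 750/13; buyers pay Pb = 750/13 + 14 = 932/13.
New quantity: Q = 444 − 4(932/13) = 2044/13.
Revenue = 14 × 2044/13 = 28616/13.

Tax revenue = 28616/13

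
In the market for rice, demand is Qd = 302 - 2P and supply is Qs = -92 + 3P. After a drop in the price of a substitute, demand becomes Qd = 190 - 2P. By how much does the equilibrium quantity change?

Original equilibrium: P* = 78.8, Q* = 144.4.
New equilibrium: 190 - 2P = -92 + 3P, so 282 = 5P and P' = 56.4; Q' = 190 − 2(56.4) = 77.2.
Change in quantity: 77.2 − 144.4 = -67.2.

ΔQ = -67.2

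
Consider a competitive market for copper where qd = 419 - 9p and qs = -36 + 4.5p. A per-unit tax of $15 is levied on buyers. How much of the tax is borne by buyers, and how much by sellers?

Pre-tax equilibrium: p* = 910/27, q* = 347/3.
Tax on buyers shifts demand to qd = 419 − 9(p + 15) = 284 - 9p.
284 - 9p = -36 + 4.5p gives seller price ps = 640/27; buyers pay pb = 640/27 + 15 = 1045/27.
New quantity: q = 419 − 9(1045/27) = 212/3.
Buyer burden = 1045/27 − 910/27 = 5; seller burden = 910/27 − 640/27 = 10.

Buyers bear $5, sellers bear $10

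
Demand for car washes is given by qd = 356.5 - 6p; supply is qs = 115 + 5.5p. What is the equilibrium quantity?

q* = 230.5

Set qd = qs: 356.5 - 6p = 115 + 5.5p.
241.5 = 11.5p, so p* = 21.
q* = 356.5 − 6(21) = 230.5.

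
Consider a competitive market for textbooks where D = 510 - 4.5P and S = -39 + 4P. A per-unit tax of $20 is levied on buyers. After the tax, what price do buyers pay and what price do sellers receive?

Buyers pay $74, sellers receive $54

Pre-tax equilibrium: P* = 1098/17, Q* = 3729/17.
Tax on buyers shifts demand to D = 510 − 4.5(P + 20) = 420 - 4.5P.
420 - 4.5P = -39 + 4P gives seller price Ps = 54; buyers pay Pb = 54 + 20 = 74.
New quantity: Q = 510 − 4.5(74) = 177.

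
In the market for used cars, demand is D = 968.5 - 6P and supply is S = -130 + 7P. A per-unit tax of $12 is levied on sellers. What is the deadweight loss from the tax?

Deadweight loss = 3024/13

Pre-tax equilibrium: P* = 84.5, Q* = 461.5.
Tax on sellers shifts supply to S = -130 + 7(P − 12) = -214 + 7P.
968.5 - 6P = -214 + 7P gives buyer price Pb = 2365/26; sellers receive Ps = 2365/26 − 12 = 2053/26.
New quantity: Q = 968.5 − 6(2365/26) = 10991/26.
DWL = ½ × 12 × (461.5 − 10991/26) = 3024/13.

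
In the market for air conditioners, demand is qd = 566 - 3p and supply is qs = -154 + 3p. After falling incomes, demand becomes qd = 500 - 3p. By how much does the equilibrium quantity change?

Δq = -33

Original equilibrium: p* = 120, q* = 206.
New equilibrium: 500 - 3p = -154 + 3p, so 654 = 6p and p' = 109; q' = 500 − 3(109) = 173.
Change in quantity: 173 − 206 = -33.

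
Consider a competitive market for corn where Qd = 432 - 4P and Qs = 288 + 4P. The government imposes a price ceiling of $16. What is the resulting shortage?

Equilibrium price would be P* = 18, so the ceiling at 16 binds.
At P = 16: Qd = 432 − 4(16) = 368, Qs = 288 + 4(16) = 352.
Shortage = 368 − 352 = 16.

Shortage = 16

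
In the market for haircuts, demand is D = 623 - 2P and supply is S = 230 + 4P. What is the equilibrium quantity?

Set D = S: 623 - 2P = 230 + 4P.
393 = 6P, so P* = 65.5.
Q* = 623 − 2(65.5) = 492.

Q* = 492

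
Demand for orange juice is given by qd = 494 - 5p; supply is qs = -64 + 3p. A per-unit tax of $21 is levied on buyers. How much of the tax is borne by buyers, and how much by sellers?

Pre-tax equilibrium: p* = 69.75, q* = 145.25.
Tax on buyers shifts demand to qd = 494 − 5(p + 21) = 389 - 5p.
389 - 5p = -64 + 3p gives seller price ps = 56.625; buyers pay pb = 56.625 + 21 = 77.625.
New quantity: q = 494 − 5(77.625) = 105.875.
Buyer burden = 77.625 − 69.75 = 7.875; seller burden = 69.75 − 56.625 = 13.125.

Buyers bear $7.875, sellers bear $13.125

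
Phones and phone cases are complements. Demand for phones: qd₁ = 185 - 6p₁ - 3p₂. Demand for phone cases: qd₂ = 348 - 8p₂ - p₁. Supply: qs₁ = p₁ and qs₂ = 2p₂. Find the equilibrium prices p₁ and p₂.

p₁ = 806/67, p₂ = 2251/67

Market 1: 185 - 6p₁ - 3p₂ = p₁ → 7p₁ + 3p₂ = 185.
Market 2: 10p₂ + p₁ = 348.
Eliminating p₂: 10×(1) − 3×(2) gives 67p₁ = 806, so p₁ = 806/67.
Back-substitute into (2): p₂ = (348 − 1×806/67) / 10 = 2251/67.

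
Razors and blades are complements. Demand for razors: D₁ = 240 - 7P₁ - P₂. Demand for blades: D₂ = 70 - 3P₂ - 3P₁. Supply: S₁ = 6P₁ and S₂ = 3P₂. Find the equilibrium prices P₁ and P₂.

Market 1: 240 - 7P₁ - P₂ = 6P₁ → 13P₁ + P₂ = 240.
Market 2: 6P₂ + 3P₁ = 70.
Eliminating P₂: 6×(1) − 1×(2) gives 75P₁ = 1370, so P₁ = 274/15.
Back-substitute into (2): P₂ = (70 − 3×274/15) / 6 = 38/15.

P₁ = 274/15, P₂ = 38/15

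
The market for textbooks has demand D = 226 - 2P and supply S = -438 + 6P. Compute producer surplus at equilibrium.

Producer surplus = 300

Equilibrium: 226 - 2P = -438 + 6P gives P* = 83, Q* = 60.
Supply starts at P = 73 (where S = 0).
PS = ½(83 − 73)(60) = 300.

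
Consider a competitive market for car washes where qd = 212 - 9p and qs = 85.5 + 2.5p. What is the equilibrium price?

Set qd = qs: 212 - 9p = 85.5 + 2.5p.
126.5 = 11.5p, so p* = 11.
q* = 212 − 9(11) = 113.

p* = 11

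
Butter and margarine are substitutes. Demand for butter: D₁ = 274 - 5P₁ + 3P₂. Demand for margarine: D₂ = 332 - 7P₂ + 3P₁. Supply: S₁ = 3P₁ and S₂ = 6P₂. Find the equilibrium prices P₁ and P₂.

P₁ = 4558/95, P₂ = 3478/95

Market 1: 274 - 5P₁ + 3P₂ = 3P₁ → 8P₁ - 3P₂ = 274.
Market 2: 13P₂ - 3P₁ = 332.
Eliminating P₂: 13×(1) + 3×(2) gives 95P₁ = 4558, so P₁ = 4558/95.
Back-substitute into (2): P₂ = (332 + 3×4558/95) / 13 = 3478/95.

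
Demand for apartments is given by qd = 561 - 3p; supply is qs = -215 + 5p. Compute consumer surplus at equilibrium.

Consumer surplus = 12150

Equilibrium: 561 - 3p = -215 + 5p gives p* = 97, q* = 270.
Demand choke price (qd = 0): p = 187.
CS = ½(187 − 97)(270) = 12150.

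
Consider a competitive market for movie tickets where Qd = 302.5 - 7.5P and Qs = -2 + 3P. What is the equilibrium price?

Set Qd = Qs: 302.5 - 7.5P = -2 + 3P.
304.5 = 10.5P, so P* = 29.
Q* = 302.5 − 7.5(29) = 85.

P* = 29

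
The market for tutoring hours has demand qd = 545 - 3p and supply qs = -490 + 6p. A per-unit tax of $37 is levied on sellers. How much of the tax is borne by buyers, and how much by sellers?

Pre-tax equilibrium: p* = 115, q* = 200.
Tax on sellers shifts supply to qs = -490 + 6(p − 37) = -712 + 6p.
545 - 3p = -712 + 6p gives buyer price pb = 419/3; sellers receive ps = 419/3 − 37 = 308/3.
New quantity: q = 545 − 3(419/3) = 126.
Buyer burden = 419/3 − 115 = 74/3; seller burden = 115 − 308/3 = 37/3.

Buyers bear 74/3, sellers bear 37/3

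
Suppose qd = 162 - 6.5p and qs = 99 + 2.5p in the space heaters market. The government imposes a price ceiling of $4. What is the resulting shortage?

Equilibrium price would be p* = 7, so the ceiling at 4 binds.
At p = 4: qd = 162 − 6.5(4) = 136, qs = 99 + 2.5(4) = 109.
Shortage = 136 − 109 = 27.

Shortage = 27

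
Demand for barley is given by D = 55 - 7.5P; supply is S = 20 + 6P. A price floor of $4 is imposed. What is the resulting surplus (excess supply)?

Surplus = 19

Equilibrium price would be P* = 70/27, so the floor at 4 binds.
At P = 4: D = 25, S = 44.
Surplus = 44 − 25 = 19.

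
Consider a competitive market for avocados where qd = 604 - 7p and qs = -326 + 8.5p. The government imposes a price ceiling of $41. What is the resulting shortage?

Equilibrium price would be p* = 60, so the ceiling at 41 binds.
At p = 41: qd = 604 − 7(41) = 317, qs = -326 + 8.5(41) = 22.5.
Shortage = 317 − 22.5 = 294.5.

Shortage = 294.5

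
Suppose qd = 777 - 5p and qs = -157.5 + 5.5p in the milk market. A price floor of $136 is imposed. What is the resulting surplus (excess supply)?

Equilibrium price would be p* = 89, so the floor at 136 binds.
At p = 136: qd = 97, qs = 590.5.
Surplus = 590.5 − 97 = 493.5.

Surplus = 493.5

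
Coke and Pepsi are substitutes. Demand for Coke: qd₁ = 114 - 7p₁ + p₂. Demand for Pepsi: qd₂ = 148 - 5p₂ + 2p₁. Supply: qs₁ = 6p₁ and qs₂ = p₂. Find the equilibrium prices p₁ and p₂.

Market 1: 114 - 7p₁ + p₂ = 6p₁ → 13p₁ - p₂ = 114.
Market 2: 6p₂ - 2p₁ = 148.
Eliminating p₂: 6×(1) + 1×(2) gives 76p₁ = 832, so p₁ = 208/19.
Back-substitute into (2): p₂ = (148 + 2×208/19) / 6 = 538/19.

p₁ = 208/19, p₂ = 538/19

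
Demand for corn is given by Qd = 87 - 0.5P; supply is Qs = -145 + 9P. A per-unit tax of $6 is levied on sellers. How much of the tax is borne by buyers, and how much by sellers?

Pre-tax equilibrium: P* = 464/19, Q* = 1421/19.
Tax on sellers shifts supply to Qs = -145 + 9(P − 6) = -199 + 9P.
87 - 0.5P = -199 + 9P gives buyer price Pb = 572/19; sellers receive Ps = 572/19 − 6 = 458/19.
New quantity: Q = 87 − 0.5(572/19) = 1367/19.
Buyer burden = 572/19 − 464/19 = 108/19; seller burden = 464/19 − 458/19 = 6/19.

Buyers bear 108/19, sellers bear 6/19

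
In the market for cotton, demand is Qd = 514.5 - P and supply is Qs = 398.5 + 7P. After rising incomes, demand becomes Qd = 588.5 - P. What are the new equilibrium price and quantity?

Original equilibrium: P* = 14.5, Q* = 500.
New equilibrium: 588.5 - P = 398.5 + 7P, so 190 = 8P and P' = 23.75; Q' = 588.5 − 1(23.75) = 564.75.

P' = 23.75, Q' = 564.75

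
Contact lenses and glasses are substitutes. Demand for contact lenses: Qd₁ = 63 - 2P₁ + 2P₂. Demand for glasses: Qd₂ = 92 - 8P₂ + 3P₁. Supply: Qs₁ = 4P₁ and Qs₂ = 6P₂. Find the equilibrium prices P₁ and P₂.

P₁ = 41/3, P₂ = 9.5

Market 1: 63 - 2P₁ + 2P₂ = 4P₁ → 6P₁ - 2P₂ = 63.
Market 2: 14P₂ - 3P₁ = 92.
Eliminating P₂: 14×(1) + 2×(2) gives 78P₁ = 1066, so P₁ = 41/3.
Back-substitute into (2): P₂ = (92 + 3×41/3) / 14 = 9.5.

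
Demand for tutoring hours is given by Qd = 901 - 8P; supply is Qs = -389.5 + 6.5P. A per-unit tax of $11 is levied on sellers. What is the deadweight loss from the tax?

Pre-tax equilibrium: P* = 89, Q* = 189.
Tax on sellers shifts supply to Qs = -389.5 + 6.5(P − 11) = -461 + 6.5P.
901 - 8P = -461 + 6.5P gives buyer price Pb = 2724/29; sellers receive Ps = 2724/29 − 11 = 2405/29.
New quantity: Q = 901 − 8(2724/29) = 4337/29.
DWL = ½ × 11 × (189 − 4337/29) = 6292/29.

Deadweight loss = 6292/29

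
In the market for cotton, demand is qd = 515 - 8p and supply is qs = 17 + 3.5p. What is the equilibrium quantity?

Set qd = qs: 515 - 8p = 17 + 3.5p.
498 = 11.5p, so p* = 996/23.
q* = 515 − 8(996/23) = 3877/23.

q* = 3877/23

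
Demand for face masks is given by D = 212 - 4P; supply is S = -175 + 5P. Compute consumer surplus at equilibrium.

Consumer surplus = 200

Equilibrium: 212 - 4P = -175 + 5P gives P* = 43, Q* = 40.
Demand choke price (D = 0): P = 53.
CS = ½(53 − 43)(40) = 200.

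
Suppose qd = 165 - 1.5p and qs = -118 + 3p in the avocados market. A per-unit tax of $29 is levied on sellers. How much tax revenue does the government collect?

Pre-tax equilibrium: p* = 566/9, q* = 212/3.
Tax on sellers shifts supply to qs = -118 + 3(p − 29) = -205 + 3p.
165 - 1.5p = -205 + 3p gives buyer price pb = 740/9; sellers receive ps = 740/9 − 29 = 479/9.
New quantity: q = 165 − 1.5(740/9) = 125/3.
Revenue = 29 × 125/3 = 3625/3.

Tax revenue = 3625/3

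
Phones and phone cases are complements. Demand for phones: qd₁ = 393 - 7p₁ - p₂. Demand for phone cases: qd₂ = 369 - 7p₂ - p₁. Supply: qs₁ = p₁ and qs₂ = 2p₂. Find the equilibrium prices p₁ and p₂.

Market 1: 393 - 7p₁ - p₂ = p₁ → 8p₁ + p₂ = 393.
Market 2: 9p₂ + p₁ = 369.
Eliminating p₂: 9×(1) − 1×(2) gives 71p₁ = 3168, so p₁ = 3168/71.
Back-substitute into (2): p₂ = (369 − 1×3168/71) / 9 = 2559/71.

p₁ = 3168/71, p₂ = 2559/71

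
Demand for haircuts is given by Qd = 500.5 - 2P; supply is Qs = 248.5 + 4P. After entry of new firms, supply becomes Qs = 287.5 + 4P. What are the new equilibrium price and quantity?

Original equilibrium: P* = 42, Q* = 416.5.
New equilibrium: 500.5 - 2P = 287.5 + 4P, so 213 = 6P and P' = 35.5; Q' = 500.5 − 2(35.5) = 429.5.

P' = 35.5, Q' = 429.5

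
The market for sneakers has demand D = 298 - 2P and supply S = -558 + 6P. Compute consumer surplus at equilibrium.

Equilibrium: 298 - 2P = -558 + 6P gives P* = 107, Q* = 84.
Demand choke price (D = 0): P = 149.
CS = ½(149 − 107)(84) = 1764.

Consumer surplus = 1764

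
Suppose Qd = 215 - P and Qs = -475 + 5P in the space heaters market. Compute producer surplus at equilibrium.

Producer surplus = 1000

Equilibrium: 215 - P = -475 + 5P gives P* = 115, Q* = 100.
Supply starts at P = 95 (where Qs = 0).
PS = ½(115 − 95)(100) = 1000.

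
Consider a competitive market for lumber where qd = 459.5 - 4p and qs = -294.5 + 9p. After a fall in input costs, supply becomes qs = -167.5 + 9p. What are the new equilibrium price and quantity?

Original equilibrium: p* = 58, q* = 227.5.
New equilibrium: 459.5 - 4p = -167.5 + 9p, so 627 = 13p and p' = 627/13; q' = 459.5 − 4(627/13) = 6931/26.

p' = 627/13, q' = 6931/26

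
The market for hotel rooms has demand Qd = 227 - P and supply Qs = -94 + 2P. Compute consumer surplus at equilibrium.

Equilibrium: 227 - P = -94 + 2P gives P* = 107, Q* = 120.
Demand choke price (Qd = 0): P = 227.
CS = ½(227 − 107)(120) = 7200.

Consumer surplus = 7200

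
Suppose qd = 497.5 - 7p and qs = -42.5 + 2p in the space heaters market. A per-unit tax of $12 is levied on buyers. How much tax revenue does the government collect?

Tax revenue = 706

Pre-tax equilibrium: p* = 60, q* = 77.5.
Tax on buyers shifts demand to qd = 497.5 − 7(p + 12) = 413.5 - 7p.
413.5 - 7p = -42.5 + 2p gives seller price ps = 152/3; buyers pay pb = 152/3 + 12 = 188/3.
New quantity: q = 497.5 − 7(188/3) = 353/6.
Revenue = 12 × 353/6 = 706.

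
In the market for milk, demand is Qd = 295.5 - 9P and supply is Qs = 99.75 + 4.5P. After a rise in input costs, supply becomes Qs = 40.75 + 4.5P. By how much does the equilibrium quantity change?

Original equilibrium: P* = 14.5, Q* = 165.
New equilibrium: 295.5 - 9P = 40.75 + 4.5P, so 254.75 = 13.5P and P' = 1019/54; Q' = 295.5 − 9(1019/54) = 377/3.
Change in quantity: 377/3 − 165 = -118/3.

ΔQ = -118/3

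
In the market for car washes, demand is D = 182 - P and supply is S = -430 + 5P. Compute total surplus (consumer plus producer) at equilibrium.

Total surplus = 3840

Equilibrium: 182 - P = -430 + 5P gives P* = 102, Q* = 80.
Demand choke price: P = 182; supply starts at P = 86.
CS = ½(182 − 102)(80) = 3200; PS = ½(102 − 86)(80) = 640.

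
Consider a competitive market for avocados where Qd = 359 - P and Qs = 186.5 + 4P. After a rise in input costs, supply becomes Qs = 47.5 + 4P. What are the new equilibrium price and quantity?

Original equilibrium: P* = 34.5, Q* = 324.5.
New equilibrium: 359 - P = 47.5 + 4P, so 311.5 = 5P and P' = 62.3; Q' = 359 − 1(62.3) = 296.7.

P' = 62.3, Q' = 296.7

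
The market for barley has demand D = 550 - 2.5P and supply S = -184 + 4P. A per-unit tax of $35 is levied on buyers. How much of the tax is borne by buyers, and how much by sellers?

Pre-tax equilibrium: P* = 1468/13, Q* = 3480/13.
Tax on buyers shifts demand to D = 550 − 2.5(P + 35) = 462.5 - 2.5P.
462.5 - 2.5P = -184 + 4P gives seller price Ps = 1293/13; buyers pay Pb = 1293/13 + 35 = 1748/13.
New quantity: Q = 550 − 2.5(1748/13) = 2780/13.
Buyer burden = 1748/13 − 1468/13 = 280/13; seller burden = 1468/13 − 1293/13 = 175/13.

Buyers bear 280/13, sellers bear 175/13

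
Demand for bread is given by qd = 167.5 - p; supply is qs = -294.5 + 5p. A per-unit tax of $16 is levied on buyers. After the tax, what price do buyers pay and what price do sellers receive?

Buyers pay 271/3, sellers receive 223/3

Pre-tax equilibrium: p* = 77, q* = 90.5.
Tax on buyers shifts demand to qd = 167.5 − 1(p + 16) = 151.5 - p.
151.5 - p = -294.5 + 5p gives seller price ps = 223/3; buyers pay pb = 223/3 + 16 = 271/3.
New quantity: q = 167.5 − 1(271/3) = 463/6.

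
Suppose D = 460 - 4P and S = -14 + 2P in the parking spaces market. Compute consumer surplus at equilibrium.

Equilibrium: 460 - 4P = -14 + 2P gives P* = 79, Q* = 144.
Demand choke price (D = 0): P = 115.
CS = ½(115 − 79)(144) = 2592.

Consumer surplus = 2592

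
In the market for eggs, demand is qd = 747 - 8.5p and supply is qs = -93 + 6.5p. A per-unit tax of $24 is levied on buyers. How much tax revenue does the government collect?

Tax revenue = 4382.4

Pre-tax equilibrium: p* = 56, q* = 271.
Tax on buyers shifts demand to qd = 747 − 8.5(p + 24) = 543 - 8.5p.
543 - 8.5p = -93 + 6.5p gives seller price ps = 42.4; buyers pay pb = 42.4 + 24 = 66.4.
New quantity: q = 747 − 8.5(66.4) = 182.6.
Revenue = 24 × 182.6 = 4382.4.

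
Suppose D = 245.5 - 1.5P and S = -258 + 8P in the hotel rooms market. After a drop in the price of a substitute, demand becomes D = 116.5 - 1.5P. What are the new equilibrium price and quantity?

P' = 749/19, Q' = 1090/19

Original equilibrium: P* = 53, Q* = 166.
New equilibrium: 116.5 - 1.5P = -258 + 8P, so 374.5 = 9.5P and P' = 749/19; Q' = 116.5 − 1.5(749/19) = 1090/19.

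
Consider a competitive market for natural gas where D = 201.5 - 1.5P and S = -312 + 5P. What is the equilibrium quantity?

Q* = 83

Set D = S: 201.5 - 1.5P = -312 + 5P.
513.5 = 6.5P, so P* = 79.
Q* = 201.5 − 1.5(79) = 83.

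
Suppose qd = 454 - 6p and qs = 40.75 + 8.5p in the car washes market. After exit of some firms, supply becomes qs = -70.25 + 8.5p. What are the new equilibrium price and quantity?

Original equilibrium: p* = 28.5, q* = 283.
New equilibrium: 454 - 6p = -70.25 + 8.5p, so 524.25 = 14.5p and p' = 2097/58; q' = 454 − 6(2097/58) = 6875/29.

p' = 2097/58, q' = 6875/29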